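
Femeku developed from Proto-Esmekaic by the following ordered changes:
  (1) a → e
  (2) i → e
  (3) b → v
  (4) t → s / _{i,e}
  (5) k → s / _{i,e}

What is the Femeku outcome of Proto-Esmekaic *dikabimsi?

Femeku: *dikabimsi > dikebimsi > dekebemse > dekevemse > desevemse  (by vowel merger, vowel merger, unconditioned shift, palatalisation)

desevemse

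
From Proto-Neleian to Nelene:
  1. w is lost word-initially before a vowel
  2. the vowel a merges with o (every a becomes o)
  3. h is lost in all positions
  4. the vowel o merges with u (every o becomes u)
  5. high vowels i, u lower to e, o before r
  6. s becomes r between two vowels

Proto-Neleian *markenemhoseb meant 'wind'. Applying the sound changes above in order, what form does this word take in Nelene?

morkenemureb

Nelene: *markenemhoseb > morkenemhoseb > morkenemoseb > murkenemuseb > morkenemuseb > morkenemureb  (by vowel merger, h-loss, vowel merger, pre-rhotic lowering, rhotacism)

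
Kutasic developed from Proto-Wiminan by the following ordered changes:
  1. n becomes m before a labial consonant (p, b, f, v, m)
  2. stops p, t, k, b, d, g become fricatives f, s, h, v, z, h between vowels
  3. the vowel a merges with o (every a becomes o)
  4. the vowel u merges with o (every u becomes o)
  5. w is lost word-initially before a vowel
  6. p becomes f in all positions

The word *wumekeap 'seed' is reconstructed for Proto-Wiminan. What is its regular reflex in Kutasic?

Kutasic: start from *wumekeap.
  rule 1: no change — wumekeap
  rule 2 (intervocalic lenition): wumekeap → wumeheap
  rule 3 (vowel merger): wumeheap → wumeheop
  rule 4 (vowel merger): wumeheop → womeheop
  rule 5 (glide loss): womeheop → omeheop
  rule 6 (unconditioned shift): omeheop → omeheof
  ⇒ Kutasic omeheof

omeheof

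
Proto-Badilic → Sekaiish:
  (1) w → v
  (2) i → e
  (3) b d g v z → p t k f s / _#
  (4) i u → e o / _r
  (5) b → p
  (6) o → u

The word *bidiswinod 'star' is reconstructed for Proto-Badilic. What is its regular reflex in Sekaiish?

Sekaiish: *bidiswinod > bidisvinod > bedesvenod > bedesvenot > pedesvenot > pedesvenut  (by unconditioned shift, vowel merger, final devoicing, unconditioned shift, vowel merger)

pedesvenut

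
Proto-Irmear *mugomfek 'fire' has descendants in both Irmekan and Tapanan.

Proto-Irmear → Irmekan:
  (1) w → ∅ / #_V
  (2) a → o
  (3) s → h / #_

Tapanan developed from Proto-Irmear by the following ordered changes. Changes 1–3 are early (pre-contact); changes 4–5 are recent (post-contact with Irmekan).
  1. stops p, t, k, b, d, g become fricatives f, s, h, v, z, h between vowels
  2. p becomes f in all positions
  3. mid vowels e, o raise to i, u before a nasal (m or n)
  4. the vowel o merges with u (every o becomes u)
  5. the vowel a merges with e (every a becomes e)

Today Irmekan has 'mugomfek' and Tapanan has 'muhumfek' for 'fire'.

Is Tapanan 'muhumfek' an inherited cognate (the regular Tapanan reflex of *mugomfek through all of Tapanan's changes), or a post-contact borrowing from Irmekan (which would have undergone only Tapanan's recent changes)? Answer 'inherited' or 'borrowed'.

inherited

If inherited, *mugomfek would pass through all of Tapanan's changes:
Tapanan: *mugomfek
  mugomfek → muhomfek   [intervocalic lenition]
  muhomfek (rule 2 does not apply)
  muhomfek → muhumfek   [pre-nasal raising]
  muhumfek (rule 4 does not apply)
  muhumfek (rule 5 does not apply)
  giving Tapanan muhumfek.
If borrowed from Irmekan 'mugomfek' after the early changes, it would undergo only the recent ones:
  rule 4 (vowel merger): mugomfek → mugumfek
  rule 5 (vowel merger): no change (mugumfek)
  ⇒ as a loan: mugumfek
Tapanan 'muhumfek' matches the inherited outcome exactly, so it is an inherited cognate, not a loan.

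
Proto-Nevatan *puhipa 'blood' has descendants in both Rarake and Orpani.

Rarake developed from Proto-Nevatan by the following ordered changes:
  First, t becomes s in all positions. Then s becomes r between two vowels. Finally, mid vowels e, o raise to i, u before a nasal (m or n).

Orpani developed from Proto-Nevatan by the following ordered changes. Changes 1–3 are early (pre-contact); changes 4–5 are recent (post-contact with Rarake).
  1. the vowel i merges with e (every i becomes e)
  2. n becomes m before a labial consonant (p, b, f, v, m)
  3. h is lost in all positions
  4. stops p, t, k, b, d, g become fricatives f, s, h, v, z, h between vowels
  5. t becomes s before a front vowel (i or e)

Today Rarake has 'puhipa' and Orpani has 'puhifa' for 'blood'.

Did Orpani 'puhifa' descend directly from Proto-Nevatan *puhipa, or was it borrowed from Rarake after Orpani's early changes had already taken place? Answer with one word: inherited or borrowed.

If inherited, *puhipa would pass through all of Orpani's changes:
Orpani: *puhipa > puhepa > puepa > puefa  (by vowel merger, h-loss, intervocalic lenition)
If borrowed from Rarake 'puhipa' after the early changes, it would undergo only the recent ones:
  rule 4 (intervocalic lenition): puhipa → puhifa
  rule 5 (palatalisation): no change (puhifa)
  ⇒ as a loan: puhifa
Orpani 'puhifa' matches the loan outcome 'puhifa', not the inherited 'puefa' — it skipped the early Orpani changes, so it was borrowed from Rarake.

borrowed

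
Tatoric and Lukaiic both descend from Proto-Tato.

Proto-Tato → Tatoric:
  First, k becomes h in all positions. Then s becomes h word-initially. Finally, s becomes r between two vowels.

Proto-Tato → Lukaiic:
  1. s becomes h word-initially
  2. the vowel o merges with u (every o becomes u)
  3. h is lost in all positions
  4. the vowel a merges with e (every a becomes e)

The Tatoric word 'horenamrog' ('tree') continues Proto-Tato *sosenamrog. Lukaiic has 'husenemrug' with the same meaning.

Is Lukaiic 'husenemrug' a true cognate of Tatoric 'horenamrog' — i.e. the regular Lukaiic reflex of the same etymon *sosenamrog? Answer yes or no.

Derive the expected Lukaiic reflex of *sosenamrog:
Lukaiic: *sosenamrog > hosenamrog > husenamrug > usenamrug > usenemrug  (by debuccalisation, vowel merger, h-loss, vowel merger)
The regular Lukaiic reflex would be 'usenemrug', but the attested form is 'husenemrug'. The correspondence is irregular, so they are not cognates (the Lukaiic form has a different source).

no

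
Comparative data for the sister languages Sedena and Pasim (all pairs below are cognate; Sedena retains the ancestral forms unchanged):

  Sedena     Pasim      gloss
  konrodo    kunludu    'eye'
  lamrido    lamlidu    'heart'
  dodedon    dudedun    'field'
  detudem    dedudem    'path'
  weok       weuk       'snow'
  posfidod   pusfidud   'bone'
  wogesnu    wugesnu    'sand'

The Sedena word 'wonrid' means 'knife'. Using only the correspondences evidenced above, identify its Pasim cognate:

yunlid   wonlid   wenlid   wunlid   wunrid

wunlid

konrodo ~ kunludu, dodedon ~ dudedun — Sedena o corresponds to Pasim u after a consonant, before a nasal.
lamrido ~ lamlidu — Sedena r corresponds to Pasim l after a consonant, before a front vowel.
Applying these to Sedena 'wonrid':
  wonrid → wunrid   (o→u after a consonant, before a nasal)
  wunrid → wunlid   (r→l after a consonant, before a front vowel)
So the Pasim cognate is 'wunlid'.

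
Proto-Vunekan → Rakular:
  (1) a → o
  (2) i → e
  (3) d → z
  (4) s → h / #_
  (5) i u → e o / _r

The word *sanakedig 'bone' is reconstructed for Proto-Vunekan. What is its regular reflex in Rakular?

honokezeg

Rakular: *sanakedig
  sanakedig → sonokedig   [vowel merger]
  sonokedig → sonokedeg   [vowel merger]
  sonokedeg → sonokezeg   [unconditioned shift]
  sonokezeg → honokezeg   [debuccalisation]
  honokezeg (rule 5 does not apply)
  giving Rakular honokezeg.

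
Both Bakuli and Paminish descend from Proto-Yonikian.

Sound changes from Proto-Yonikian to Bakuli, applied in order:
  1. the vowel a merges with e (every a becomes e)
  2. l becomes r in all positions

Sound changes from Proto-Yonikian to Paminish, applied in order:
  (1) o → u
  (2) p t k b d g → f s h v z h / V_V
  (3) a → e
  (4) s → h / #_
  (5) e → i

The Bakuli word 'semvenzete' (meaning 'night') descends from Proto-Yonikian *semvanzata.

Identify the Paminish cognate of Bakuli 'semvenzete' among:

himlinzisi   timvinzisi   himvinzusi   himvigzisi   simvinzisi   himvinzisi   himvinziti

Paminish: *semvanzata
  semvanzata (rule 1 does not apply)
  semvanzata → semvanzasa   [intervocalic lenition]
  semvanzasa → semvenzese   [vowel merger]
  semvenzese → hemvenzese   [debuccalisation]
  hemvenzese → himvinzisi   [vowel merger]
  giving Paminish himvinzisi.
Only 'himvinzisi' matches the regular Paminish development of *semvanzata.

himvinzisi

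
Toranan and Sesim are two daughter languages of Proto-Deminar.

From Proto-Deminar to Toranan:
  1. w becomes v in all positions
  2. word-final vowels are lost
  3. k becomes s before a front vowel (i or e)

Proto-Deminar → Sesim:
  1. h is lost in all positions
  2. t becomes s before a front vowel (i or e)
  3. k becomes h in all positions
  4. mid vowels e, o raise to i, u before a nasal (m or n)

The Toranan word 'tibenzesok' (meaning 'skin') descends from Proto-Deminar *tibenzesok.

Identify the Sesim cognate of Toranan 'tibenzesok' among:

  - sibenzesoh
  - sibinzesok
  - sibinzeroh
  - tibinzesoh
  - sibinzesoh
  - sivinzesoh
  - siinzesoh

Sesim: *tibenzesok > sibenzesok > sibenzesoh > sibinzesoh  (by palatalisation, unconditioned shift, pre-nasal raising)
Among the options, 'sibinzesoh' alone shows every Sesim change applied in order.

sibinzesoh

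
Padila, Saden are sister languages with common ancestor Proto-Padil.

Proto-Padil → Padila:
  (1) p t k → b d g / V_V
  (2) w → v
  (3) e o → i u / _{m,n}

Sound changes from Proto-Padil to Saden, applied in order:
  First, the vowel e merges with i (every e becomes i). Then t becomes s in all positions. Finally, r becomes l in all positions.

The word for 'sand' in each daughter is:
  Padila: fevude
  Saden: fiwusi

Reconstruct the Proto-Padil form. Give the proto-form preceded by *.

*fewute

Position 2: Padila has e, Saden has i. Padila preserves e here (none of its changes turn any other segment into e), so the proto-segment is *e.
Position 6: Padila has e, Saden has i. Padila preserves e here (none of its changes turn any other segment into e), so the proto-segment is *e.
Position 3: Padila has v, Saden has w. Saden preserves w here (none of its changes turn any other segment into w), so the proto-segment is *w.
Continuing position by position gives *fewute; check it forward:
Padila: start from *fewute.
  rule 1 (intervocalic voicing): fewute → fewude
  rule 2 (unconditioned shift): fewude → fevude
  rule 3: no change — fevude
  ⇒ Padila fevude
Saden: start from *fewute.
  rule 1 (vowel merger): fewute → fiwuti
  rule 2 (unconditioned shift): fiwuti → fiwusi
  rule 3: no change — fiwusi
  ⇒ Saden fiwusi
*fewute is the unique common source.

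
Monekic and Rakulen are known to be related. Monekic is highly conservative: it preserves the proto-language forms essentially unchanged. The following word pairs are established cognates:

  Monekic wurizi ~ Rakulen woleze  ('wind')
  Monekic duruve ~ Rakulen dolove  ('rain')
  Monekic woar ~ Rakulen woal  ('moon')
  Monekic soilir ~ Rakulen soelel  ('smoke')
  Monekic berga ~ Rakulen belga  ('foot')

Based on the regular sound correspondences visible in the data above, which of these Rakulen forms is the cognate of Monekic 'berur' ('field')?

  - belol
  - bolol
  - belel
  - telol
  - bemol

duruve ~ dolove — Monekic r corresponds to Rakulen l between vowels (before a back vowel).
wurizi ~ woleze, duruve ~ dolove — Monekic u corresponds to Rakulen o after a consonant, before r.
woar ~ woal, soilir ~ soelel — Monekic r corresponds to Rakulen l word-finally.
Applying these to Monekic 'berur':
  berur → belur   (r→l between vowels (before a back vowel))
  belur → belor   (u→o after a consonant, before r)
  belor → belol   (r→l word-finally)
So the Rakulen cognate is 'belol'.

belol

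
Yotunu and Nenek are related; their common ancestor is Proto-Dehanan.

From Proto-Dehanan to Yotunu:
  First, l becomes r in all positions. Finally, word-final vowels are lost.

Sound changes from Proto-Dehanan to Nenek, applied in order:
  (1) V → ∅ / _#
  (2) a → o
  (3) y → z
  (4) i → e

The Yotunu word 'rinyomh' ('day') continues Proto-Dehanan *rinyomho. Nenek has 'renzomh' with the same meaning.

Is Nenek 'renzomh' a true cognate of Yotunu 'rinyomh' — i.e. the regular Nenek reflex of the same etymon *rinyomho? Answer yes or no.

Derive the expected Nenek reflex of *rinyomho:
Nenek: *rinyomho
  rinyomho → rinyomh   [apocope]
  rinyomh (rule 2 does not apply)
  rinyomh → rinzomh   [unconditioned shift]
  rinzomh → renzomh   [vowel merger]
  giving Nenek renzomh.
Nenek 'renzomh' matches the regular reflex exactly, so the pair is cognate.

yes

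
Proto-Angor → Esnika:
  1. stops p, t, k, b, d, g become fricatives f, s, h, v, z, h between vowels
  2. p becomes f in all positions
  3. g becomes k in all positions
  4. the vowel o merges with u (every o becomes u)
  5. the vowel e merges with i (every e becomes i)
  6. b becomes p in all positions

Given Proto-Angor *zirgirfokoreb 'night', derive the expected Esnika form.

Esnika: start from *zirgirfokoreb.
  rule 1 (intervocalic lenition): zirgirfokoreb → zirgirfohoreb
  rule 2: no change — zirgirfohoreb
  rule 3 (unconditioned shift): zirgirfohoreb → zirkirfohoreb
  rule 4 (vowel merger): zirkirfohoreb → zirkirfuhureb
  rule 5 (vowel merger): zirkirfuhureb → zirkirfuhurib
  rule 6 (unconditioned shift): zirkirfuhurib → zirkirfuhurip
  ⇒ Esnika zirkirfuhurip

zirkirfuhurip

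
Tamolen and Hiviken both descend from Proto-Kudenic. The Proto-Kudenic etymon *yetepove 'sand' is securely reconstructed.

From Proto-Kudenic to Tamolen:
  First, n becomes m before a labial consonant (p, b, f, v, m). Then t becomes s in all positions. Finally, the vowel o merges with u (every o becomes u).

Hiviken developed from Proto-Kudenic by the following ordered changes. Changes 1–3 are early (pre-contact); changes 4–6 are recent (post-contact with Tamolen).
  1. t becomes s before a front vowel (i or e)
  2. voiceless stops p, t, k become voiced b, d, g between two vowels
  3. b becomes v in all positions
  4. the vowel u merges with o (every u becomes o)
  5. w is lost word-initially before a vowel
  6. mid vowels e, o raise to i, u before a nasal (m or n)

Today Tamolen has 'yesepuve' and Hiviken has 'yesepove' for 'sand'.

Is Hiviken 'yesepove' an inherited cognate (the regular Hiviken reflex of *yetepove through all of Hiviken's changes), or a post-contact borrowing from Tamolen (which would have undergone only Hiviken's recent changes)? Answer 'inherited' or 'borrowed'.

borrowed

If inherited, *yetepove would pass through all of Hiviken's changes:
Hiviken: *yetepove
  yetepove → yesepove   [palatalisation]
  yesepove → yesebove   [intervocalic voicing]
  yesebove → yesevove   [unconditioned shift]
  yesevove (rule 4 does not apply)
  yesevove (rule 5 does not apply)
  yesevove (rule 6 does not apply)
  giving Hiviken yesevove.
If borrowed from Tamolen 'yesepuve' after the early changes, it would undergo only the recent ones:
  rule 4 (vowel merger): yesepuve → yesepove
  rule 5 (glide loss): no change (yesepove)
  rule 6 (pre-nasal raising): no change (yesepove)
  ⇒ as a loan: yesepove
Hiviken 'yesepove' matches the loan outcome 'yesepove', not the inherited 'yesevove' — it skipped the early Hiviken changes, so it was borrowed from Tamolen.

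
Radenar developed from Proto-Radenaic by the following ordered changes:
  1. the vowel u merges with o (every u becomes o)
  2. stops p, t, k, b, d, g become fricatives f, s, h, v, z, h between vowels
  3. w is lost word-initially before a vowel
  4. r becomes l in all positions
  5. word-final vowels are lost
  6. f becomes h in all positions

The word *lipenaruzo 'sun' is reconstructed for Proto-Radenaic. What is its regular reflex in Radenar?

Radenar: start from *lipenaruzo.
  rule 1 (vowel merger): lipenaruzo → lipenarozo
  rule 2 (intervocalic lenition): lipenarozo → lifenarozo
  rule 3: no change — lifenarozo
  rule 4 (unconditioned shift): lifenarozo → lifenalozo
  rule 5 (apocope): lifenalozo → lifenaloz
  rule 6 (unconditioned shift): lifenaloz → lihenaloz
  ⇒ Radenar lihenaloz

lihenaloz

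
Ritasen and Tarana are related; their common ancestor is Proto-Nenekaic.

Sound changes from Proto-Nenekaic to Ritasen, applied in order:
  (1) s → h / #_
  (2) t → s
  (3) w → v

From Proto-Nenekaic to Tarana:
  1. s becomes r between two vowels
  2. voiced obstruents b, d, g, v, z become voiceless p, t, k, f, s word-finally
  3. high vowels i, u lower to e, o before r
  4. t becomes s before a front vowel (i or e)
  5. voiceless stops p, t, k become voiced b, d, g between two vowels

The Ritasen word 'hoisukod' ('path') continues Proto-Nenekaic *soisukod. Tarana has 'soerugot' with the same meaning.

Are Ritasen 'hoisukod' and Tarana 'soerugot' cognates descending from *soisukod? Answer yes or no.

yes

Derive the expected Tarana reflex of *soisukod:
Tarana: start from *soisukod.
  rule 1 (rhotacism): soisukod → soirukod
  rule 2 (final devoicing): soirukod → soirukot
  rule 3 (pre-rhotic lowering): soirukot → soerukot
  rule 4: no change — soerukot
  rule 5 (intervocalic voicing): soerukot → soerugot
  ⇒ Tarana soerugot
Tarana 'soerugot' matches the regular reflex exactly, so the pair is cognate.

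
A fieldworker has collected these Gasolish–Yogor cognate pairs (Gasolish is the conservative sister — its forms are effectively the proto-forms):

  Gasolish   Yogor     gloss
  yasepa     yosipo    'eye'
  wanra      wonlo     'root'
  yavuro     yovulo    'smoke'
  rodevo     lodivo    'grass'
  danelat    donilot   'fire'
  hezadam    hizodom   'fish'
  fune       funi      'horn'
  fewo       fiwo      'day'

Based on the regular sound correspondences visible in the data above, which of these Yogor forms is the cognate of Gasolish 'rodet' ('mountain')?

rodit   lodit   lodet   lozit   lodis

lodit

rodevo ~ lodivo — Gasolish r corresponds to Yogor l word-initially before a back vowel.
danelat ~ donilot, hezadam ~ hizodom — Gasolish e corresponds to Yogor i after a consonant, before a consonant other than r, m, n, p, b, f, v.
Applying these to Gasolish 'rodet':
  rodet → lodet   (r→l word-initially before a back vowel)
  lodet → lodit   (e→i after a consonant, before a consonant other than r, m, n, p, b, f, v)
So the Yogor cognate is 'lodit'.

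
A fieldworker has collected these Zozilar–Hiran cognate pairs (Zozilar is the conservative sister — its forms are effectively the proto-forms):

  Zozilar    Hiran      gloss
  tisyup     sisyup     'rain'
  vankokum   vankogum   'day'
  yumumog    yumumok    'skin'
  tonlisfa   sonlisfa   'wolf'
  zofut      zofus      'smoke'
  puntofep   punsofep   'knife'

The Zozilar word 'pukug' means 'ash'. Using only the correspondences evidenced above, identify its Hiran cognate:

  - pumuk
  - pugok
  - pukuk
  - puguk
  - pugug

puguk

vankokum ~ vankogum — Zozilar k corresponds to Hiran g between vowels (before a back vowel).
yumumog ~ yumumok — Zozilar g corresponds to Hiran k word-finally.
Applying these to Zozilar 'pukug':
  pukug → pugug   (k→g between vowels (before a back vowel))
  pugug → puguk   (g→k word-finally)
So the Hiran cognate is 'puguk'.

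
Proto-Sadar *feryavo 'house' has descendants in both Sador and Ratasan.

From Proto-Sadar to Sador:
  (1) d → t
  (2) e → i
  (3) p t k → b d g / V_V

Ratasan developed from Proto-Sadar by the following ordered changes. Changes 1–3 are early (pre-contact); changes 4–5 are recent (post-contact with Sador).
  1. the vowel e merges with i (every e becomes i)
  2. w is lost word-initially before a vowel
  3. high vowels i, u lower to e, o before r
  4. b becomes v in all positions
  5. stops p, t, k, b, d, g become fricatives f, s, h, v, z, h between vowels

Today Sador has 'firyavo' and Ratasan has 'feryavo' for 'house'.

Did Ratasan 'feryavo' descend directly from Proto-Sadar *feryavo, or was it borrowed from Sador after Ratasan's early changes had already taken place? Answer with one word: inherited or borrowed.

inherited

If inherited, *feryavo would pass through all of Ratasan's changes:
Ratasan: *feryavo
  feryavo → firyavo   [vowel merger]
  firyavo (rule 2 does not apply)
  firyavo → feryavo   [pre-rhotic lowering]
  feryavo (rule 4 does not apply)
  feryavo (rule 5 does not apply)
  giving Ratasan feryavo.
If borrowed from Sador 'firyavo' after the early changes, it would undergo only the recent ones:
  rule 4 (unconditioned shift): no change (firyavo)
  rule 5 (intervocalic lenition): no change (firyavo)
  ⇒ as a loan: firyavo
Ratasan 'feryavo' matches the inherited outcome exactly, so it is an inherited cognate, not a loan.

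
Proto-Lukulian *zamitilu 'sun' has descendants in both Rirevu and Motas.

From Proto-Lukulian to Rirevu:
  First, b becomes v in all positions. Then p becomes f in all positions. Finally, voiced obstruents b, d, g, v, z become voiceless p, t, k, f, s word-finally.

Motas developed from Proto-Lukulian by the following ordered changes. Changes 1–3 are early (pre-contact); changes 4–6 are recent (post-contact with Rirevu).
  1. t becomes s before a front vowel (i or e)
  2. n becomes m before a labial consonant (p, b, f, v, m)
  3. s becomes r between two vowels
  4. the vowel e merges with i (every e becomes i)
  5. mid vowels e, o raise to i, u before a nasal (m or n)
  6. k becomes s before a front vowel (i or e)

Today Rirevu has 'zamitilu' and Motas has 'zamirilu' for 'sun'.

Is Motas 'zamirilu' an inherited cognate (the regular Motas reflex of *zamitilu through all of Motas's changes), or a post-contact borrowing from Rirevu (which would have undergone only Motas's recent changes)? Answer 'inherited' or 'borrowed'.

If inherited, *zamitilu would pass through all of Motas's changes:
Motas: start from *zamitilu.
  rule 1 (palatalisation): zamitilu → zamisilu
  rule 2: no change — zamisilu
  rule 3 (rhotacism): zamisilu → zamirilu
  rule 4: no change — zamirilu
  rule 5: no change — zamirilu
  rule 6: no change — zamirilu
  ⇒ Motas zamirilu
If borrowed from Rirevu 'zamitilu' after the early changes, it would undergo only the recent ones:
  rule 4 (vowel merger): no change (zamitilu)
  rule 5 (pre-nasal raising): no change (zamitilu)
  rule 6 (palatalisation): no change (zamitilu)
  ⇒ as a loan: zamitilu
Motas 'zamirilu' matches the inherited outcome exactly, so it is an inherited cognate, not a loan.

inherited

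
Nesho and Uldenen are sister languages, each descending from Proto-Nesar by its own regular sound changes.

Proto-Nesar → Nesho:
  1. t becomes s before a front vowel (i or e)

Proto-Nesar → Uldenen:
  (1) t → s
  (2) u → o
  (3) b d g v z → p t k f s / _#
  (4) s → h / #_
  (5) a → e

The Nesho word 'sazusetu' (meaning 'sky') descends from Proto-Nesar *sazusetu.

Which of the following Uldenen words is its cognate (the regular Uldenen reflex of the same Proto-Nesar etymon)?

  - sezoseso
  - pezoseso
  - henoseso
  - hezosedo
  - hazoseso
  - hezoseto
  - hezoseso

hezoseso

Uldenen: *sazusetu > sazusesu > sazoseso > hazoseso > hezoseso  (by unconditioned shift, vowel merger, debuccalisation, vowel merger)
Only 'hezoseso' matches the regular Uldenen development of *sazusetu.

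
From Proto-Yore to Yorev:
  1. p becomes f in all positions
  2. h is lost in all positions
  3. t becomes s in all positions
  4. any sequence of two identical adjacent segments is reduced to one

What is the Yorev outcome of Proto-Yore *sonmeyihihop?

Yorev: *sonmeyihihop
  sonmeyihihop → sonmeyihihof   [unconditioned shift]
  sonmeyihihof → sonmeyiiof   [h-loss]
  sonmeyiiof (rule 3 does not apply)
  sonmeyiiof → sonmeyiof   [degemination]
  giving Yorev sonmeyiof.

sonmeyiof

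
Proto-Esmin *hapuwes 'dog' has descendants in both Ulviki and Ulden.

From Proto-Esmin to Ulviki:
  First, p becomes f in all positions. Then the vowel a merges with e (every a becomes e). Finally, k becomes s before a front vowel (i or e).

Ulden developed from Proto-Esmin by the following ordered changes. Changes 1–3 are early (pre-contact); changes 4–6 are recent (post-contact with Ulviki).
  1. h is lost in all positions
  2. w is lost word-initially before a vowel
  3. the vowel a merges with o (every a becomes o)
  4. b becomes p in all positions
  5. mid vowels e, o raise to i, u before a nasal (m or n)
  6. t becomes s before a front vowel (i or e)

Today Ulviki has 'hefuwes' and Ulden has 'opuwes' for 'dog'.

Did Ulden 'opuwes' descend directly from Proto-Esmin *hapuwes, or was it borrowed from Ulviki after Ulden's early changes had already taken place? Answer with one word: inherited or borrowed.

If inherited, *hapuwes would pass through all of Ulden's changes:
Ulden: *hapuwes
  hapuwes → apuwes   [h-loss]
  apuwes (rule 2 does not apply)
  apuwes → opuwes   [vowel merger]
  opuwes (rule 4 does not apply)
  opuwes (rule 5 does not apply)
  opuwes (rule 6 does not apply)
  giving Ulden opuwes.
If borrowed from Ulviki 'hefuwes' after the early changes, it would undergo only the recent ones:
  rule 4 (unconditioned shift): no change (hefuwes)
  rule 5 (pre-nasal raising): no change (hefuwes)
  rule 6 (palatalisation): no change (hefuwes)
  ⇒ as a loan: hefuwes
Ulden 'opuwes' matches the inherited outcome exactly, so it is an inherited cognate, not a loan.

inherited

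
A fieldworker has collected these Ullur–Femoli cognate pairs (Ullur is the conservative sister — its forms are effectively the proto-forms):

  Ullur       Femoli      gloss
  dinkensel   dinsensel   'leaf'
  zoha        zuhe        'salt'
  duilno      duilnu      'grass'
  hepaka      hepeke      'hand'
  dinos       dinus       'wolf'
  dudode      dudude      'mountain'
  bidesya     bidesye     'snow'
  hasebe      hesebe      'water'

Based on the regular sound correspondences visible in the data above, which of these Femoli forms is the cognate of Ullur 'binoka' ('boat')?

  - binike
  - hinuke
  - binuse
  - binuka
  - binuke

binuke

zoha ~ zuhe, dinos ~ dinus — Ullur o corresponds to Femoli u after a consonant, before a consonant other than r, m, n, p, b, f, v.
zoha ~ zuhe, hepaka ~ hepeke — Ullur a corresponds to Femoli e word-finally.
Applying these to Ullur 'binoka':
  binoka → binuka   (o→u after a consonant, before a consonant other than r, m, n, p, b, f, v)
  binuka → binuke   (a→e word-finally)
So the Femoli cognate is 'binuke'.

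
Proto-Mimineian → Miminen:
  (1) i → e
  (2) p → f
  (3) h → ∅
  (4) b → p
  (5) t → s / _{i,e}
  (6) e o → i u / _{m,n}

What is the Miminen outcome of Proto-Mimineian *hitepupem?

esefufim

Miminen: start from *hitepupem.
  rule 1 (vowel merger): hitepupem → hetepupem
  rule 2 (unconditioned shift): hetepupem → hetefufem
  rule 3 (h-loss): hetefufem → etefufem
  rule 4: no change — etefufem
  rule 5 (palatalisation): etefufem → esefufem
  rule 6 (pre-nasal raising): esefufem → esefufim
  ⇒ Miminen esefufim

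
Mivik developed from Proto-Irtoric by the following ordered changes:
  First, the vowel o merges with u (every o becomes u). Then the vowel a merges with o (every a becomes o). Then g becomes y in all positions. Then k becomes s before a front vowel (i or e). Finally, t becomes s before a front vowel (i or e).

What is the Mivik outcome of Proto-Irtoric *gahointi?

Mivik: *gahointi > gahuinti > gohuinti > yohuinti > yohuinsi  (by vowel merger, vowel merger, unconditioned shift, palatalisation)

yohuinsi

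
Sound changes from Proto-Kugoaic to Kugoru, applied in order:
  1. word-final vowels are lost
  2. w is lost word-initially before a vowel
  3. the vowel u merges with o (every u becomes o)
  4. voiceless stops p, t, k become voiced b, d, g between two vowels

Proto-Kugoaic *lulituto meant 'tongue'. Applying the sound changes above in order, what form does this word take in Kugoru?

lolidot

Kugoru: *lulituto > lulitut > lolitot > lolidot  (by apocope, vowel merger, intervocalic voicing)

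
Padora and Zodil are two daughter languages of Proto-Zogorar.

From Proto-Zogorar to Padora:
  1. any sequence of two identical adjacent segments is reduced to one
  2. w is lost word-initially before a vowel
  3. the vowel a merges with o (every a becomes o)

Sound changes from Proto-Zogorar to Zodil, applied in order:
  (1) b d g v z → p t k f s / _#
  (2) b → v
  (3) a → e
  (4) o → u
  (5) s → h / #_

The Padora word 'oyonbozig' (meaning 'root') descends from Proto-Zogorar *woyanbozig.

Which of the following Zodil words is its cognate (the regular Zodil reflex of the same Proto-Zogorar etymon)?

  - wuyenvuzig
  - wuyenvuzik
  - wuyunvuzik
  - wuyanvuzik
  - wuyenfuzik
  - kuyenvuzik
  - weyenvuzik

Zodil: *woyanbozig
  woyanbozig → woyanbozik   [final devoicing]
  woyanbozik → woyanvozik   [unconditioned shift]
  woyanvozik → woyenvozik   [vowel merger]
  woyenvozik → wuyenvuzik   [vowel merger]
  wuyenvuzik (rule 5 does not apply)
  giving Zodil wuyenvuzik.
Among the options, 'wuyenvuzik' alone shows every Zodil change applied in order.

wuyenvuzik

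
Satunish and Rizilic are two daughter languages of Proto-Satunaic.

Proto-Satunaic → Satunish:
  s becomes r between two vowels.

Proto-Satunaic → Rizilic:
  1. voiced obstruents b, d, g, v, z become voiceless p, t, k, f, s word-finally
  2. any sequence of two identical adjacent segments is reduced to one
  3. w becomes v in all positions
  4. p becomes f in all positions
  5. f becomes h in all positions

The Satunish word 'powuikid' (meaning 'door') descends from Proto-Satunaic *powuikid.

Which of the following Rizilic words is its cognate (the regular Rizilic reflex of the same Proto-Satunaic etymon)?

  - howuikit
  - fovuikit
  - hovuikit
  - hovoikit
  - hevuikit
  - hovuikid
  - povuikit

Rizilic: start from *powuikid.
  rule 1 (final devoicing): powuikid → powuikit
  rule 2: no change — powuikit
  rule 3 (unconditioned shift): powuikit → povuikit
  rule 4 (unconditioned shift): povuikit → fovuikit
  rule 5 (unconditioned shift): fovuikit → hovuikit
  ⇒ Rizilic hovuikit
Only 'hovuikit' matches the regular Rizilic development of *powuikid.

hovuikit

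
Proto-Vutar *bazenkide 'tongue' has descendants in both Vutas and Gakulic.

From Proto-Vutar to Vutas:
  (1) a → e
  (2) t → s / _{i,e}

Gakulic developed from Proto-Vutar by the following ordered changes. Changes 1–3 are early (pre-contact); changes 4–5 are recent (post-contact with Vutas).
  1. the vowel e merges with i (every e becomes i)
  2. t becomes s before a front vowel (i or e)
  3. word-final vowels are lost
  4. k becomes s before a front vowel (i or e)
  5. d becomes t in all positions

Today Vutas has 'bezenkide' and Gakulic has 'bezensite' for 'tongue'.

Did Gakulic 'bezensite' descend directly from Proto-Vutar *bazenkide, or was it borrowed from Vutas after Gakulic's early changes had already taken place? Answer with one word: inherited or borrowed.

If inherited, *bazenkide would pass through all of Gakulic's changes:
Gakulic: *bazenkide > bazinkidi > bazinkid > bazinsid > bazinsit  (by vowel merger, apocope, palatalisation, unconditioned shift)
If borrowed from Vutas 'bezenkide' after the early changes, it would undergo only the recent ones:
  rule 4 (palatalisation): bezenkide → bezenside
  rule 5 (unconditioned shift): bezenside → bezensite
  ⇒ as a loan: bezensite
Gakulic 'bezensite' matches the loan outcome 'bezensite', not the inherited 'bazinsit' — it skipped the early Gakulic changes, so it was borrowed from Vutas.

borrowed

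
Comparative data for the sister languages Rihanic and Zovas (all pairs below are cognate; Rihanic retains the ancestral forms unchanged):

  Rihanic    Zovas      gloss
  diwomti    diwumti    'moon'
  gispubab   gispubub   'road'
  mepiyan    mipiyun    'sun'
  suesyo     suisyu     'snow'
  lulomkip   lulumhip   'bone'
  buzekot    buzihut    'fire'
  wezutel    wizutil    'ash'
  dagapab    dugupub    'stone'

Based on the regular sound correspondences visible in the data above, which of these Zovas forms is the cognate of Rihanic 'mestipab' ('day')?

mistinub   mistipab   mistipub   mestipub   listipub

mistipub

buzekot ~ buzihut, wezutel ~ wizutil — Rihanic e corresponds to Zovas i after a consonant, before a consonant other than r, m, n, p, b, f, v.
gispubab ~ gispubub, dagapab ~ dugupub — Rihanic a corresponds to Zovas u after a consonant, before a labial obstruent.
Applying these to Rihanic 'mestipab':
  mestipab → mistipab   (e→i after a consonant, before a consonant other than r, m, n, p, b, f, v)
  mistipab → mistipub   (a→u after a consonant, before a labial obstruent)
So the Zovas cognate is 'mistipub'.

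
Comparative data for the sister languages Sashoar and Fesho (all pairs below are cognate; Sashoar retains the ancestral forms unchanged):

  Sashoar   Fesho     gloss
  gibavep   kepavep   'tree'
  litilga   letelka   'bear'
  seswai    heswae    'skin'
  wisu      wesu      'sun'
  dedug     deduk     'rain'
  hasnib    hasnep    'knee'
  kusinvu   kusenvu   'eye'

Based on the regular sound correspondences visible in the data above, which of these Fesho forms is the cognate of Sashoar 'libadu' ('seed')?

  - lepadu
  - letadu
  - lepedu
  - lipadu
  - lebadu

gibavep ~ kepavep, hasnib ~ hasnep — Sashoar i corresponds to Fesho e after a consonant, before a labial obstruent.
gibavep ~ kepavep — Sashoar b corresponds to Fesho p between vowels (before a back vowel).
Applying these to Sashoar 'libadu':
  libadu → lebadu   (i→e after a consonant, before a labial obstruent)
  lebadu → lepadu   (b→p between vowels (before a back vowel))
So the Fesho cognate is 'lepadu'.

lepadu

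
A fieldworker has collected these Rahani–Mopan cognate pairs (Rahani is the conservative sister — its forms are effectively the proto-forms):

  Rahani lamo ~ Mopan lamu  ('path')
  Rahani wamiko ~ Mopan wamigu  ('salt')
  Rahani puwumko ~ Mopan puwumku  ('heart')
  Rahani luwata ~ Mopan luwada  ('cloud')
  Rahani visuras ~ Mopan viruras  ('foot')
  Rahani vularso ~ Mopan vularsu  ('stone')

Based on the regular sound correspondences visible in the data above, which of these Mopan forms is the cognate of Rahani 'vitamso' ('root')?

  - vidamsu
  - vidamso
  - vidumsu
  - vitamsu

luwata ~ luwada — Rahani t corresponds to Mopan d between vowels (before a back vowel).
lamo ~ lamu, wamiko ~ wamigu — Rahani o corresponds to Mopan u word-finally.
Applying these to Rahani 'vitamso':
  vitamso → vidamso   (t→d between vowels (before a back vowel))
  vidamso → vidamsu   (o→u word-finally)
So the Mopan cognate is 'vidamsu'.

vidamsu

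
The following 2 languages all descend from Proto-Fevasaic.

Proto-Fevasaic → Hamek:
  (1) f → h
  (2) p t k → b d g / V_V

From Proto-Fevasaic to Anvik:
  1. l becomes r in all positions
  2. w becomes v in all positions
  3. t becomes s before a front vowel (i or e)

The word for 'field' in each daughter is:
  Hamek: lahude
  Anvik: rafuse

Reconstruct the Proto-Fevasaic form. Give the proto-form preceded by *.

Position 1: Hamek has l, Anvik has r. Hamek preserves l here (none of its changes turn any other segment into l), so the proto-segment is *l.
Position 5: Hamek has d, Anvik has s. Taking the neighbouring segments as reconstructed: Hamek d could go back to *t or *d; Anvik s could go back to *t or *s — the one source consistent with every daughter is *t.
Position 3: Hamek has h, Anvik has f. Anvik preserves f here (none of its changes turn any other segment into f), so the proto-segment is *f.
Continuing position by position gives *lafute; check it forward:
Hamek: start from *lafute.
  rule 1 (unconditioned shift): lafute → lahute
  rule 2 (intervocalic voicing): lahute → lahude
  ⇒ Hamek lahude
Anvik: *lafute > rafute > rafuse  (by unconditioned shift, palatalisation)
Only *lafute yields all of Hamek lahude, Anvik rafuse.

*lafute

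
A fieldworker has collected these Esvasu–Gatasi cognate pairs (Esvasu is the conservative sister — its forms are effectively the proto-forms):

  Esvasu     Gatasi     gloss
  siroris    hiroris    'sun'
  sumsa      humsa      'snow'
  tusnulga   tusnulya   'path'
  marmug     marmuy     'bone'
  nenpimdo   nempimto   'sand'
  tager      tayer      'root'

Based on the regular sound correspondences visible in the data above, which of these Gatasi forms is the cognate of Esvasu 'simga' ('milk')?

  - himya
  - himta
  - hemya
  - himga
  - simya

siroris ~ hiroris — Esvasu s corresponds to Gatasi h word-initially before a front vowel.
tusnulga ~ tusnulya — Esvasu g corresponds to Gatasi y after a consonant, before a back vowel.
Applying these to Esvasu 'simga':
  simga → himga   (s→h word-initially before a front vowel)
  himga → himya   (g→y after a consonant, before a back vowel)
So the Gatasi cognate is 'himya'.

himya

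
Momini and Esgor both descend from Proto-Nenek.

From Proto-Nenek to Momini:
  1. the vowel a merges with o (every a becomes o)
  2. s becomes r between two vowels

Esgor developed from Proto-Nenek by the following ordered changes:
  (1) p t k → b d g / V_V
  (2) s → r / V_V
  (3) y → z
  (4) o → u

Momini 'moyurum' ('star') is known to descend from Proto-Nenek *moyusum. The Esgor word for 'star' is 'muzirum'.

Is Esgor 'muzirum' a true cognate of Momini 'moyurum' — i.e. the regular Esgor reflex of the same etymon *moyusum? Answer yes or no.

no

Derive the expected Esgor reflex of *moyusum:
Esgor: *moyusum
  moyusum (rule 1 does not apply)
  moyusum → moyurum   [rhotacism]
  moyurum → mozurum   [unconditioned shift]
  mozurum → muzurum   [vowel merger]
  giving Esgor muzurum.
The regular Esgor reflex would be 'muzurum', but the attested form is 'muzirum'. The correspondence is irregular, so they are not cognates (the Esgor form has a different source).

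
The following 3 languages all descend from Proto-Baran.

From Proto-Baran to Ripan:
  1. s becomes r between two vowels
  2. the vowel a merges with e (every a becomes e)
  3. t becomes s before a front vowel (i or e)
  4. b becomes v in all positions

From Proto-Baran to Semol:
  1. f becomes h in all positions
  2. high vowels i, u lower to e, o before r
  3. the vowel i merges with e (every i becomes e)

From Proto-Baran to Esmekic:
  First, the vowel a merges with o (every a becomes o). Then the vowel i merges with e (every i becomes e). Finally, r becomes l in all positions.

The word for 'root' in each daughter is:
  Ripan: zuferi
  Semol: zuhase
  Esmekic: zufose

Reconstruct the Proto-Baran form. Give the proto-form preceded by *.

Position 5: Ripan has r, Semol has s, Esmekic has s. Semol preserves s here (none of its changes turn any other segment into s), so the proto-segment is *s.
Position 6: Ripan has i, Semol has e, Esmekic has e. Ripan preserves i here (none of its changes turn any other segment into i), so the proto-segment is *i.
Position 4: Ripan has e, Semol has a, Esmekic has o. Semol preserves a here (none of its changes turn any other segment into a), so the proto-segment is *a.
This points to *zufasi. Verify forward in each daughter:
Ripan: *zufasi > zufari > zuferi  (by rhotacism, vowel merger)
Semol: start from *zufasi.
  rule 1 (unconditioned shift): zufasi → zuhasi
  rule 2: no change — zuhasi
  rule 3 (vowel merger): zuhasi → zuhase
  ⇒ Semol zuhase
Esmekic: start from *zufasi.
  rule 1 (vowel merger): zufasi → zufosi
  rule 2 (vowel merger): zufosi → zufose
  rule 3: no change — zufose
  ⇒ Esmekic zufose
No other proto-form is consistent with every reflex, so the reconstruction is *zufasi.

*zufasi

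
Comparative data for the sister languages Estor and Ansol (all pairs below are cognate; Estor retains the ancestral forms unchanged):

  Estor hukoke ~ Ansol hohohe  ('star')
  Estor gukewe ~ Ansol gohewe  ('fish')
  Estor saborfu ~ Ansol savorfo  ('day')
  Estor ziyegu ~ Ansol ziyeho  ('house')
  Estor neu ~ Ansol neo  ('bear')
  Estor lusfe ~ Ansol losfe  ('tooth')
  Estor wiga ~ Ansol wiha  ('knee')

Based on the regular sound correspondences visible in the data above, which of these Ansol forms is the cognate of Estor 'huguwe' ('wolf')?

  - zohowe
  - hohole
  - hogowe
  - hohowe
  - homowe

hohowe

hukoke ~ hohohe, gukewe ~ gohewe — Estor u corresponds to Ansol o after a consonant, before a consonant other than r, m, n, p, b, f, v.
ziyegu ~ ziyeho — Estor g corresponds to Ansol h between vowels (before a back vowel).
Applying these to Estor 'huguwe':
  huguwe → hoguwe   (u→o after a consonant, before a consonant other than r, m, n, p, b, f, v)
  hoguwe → hohuwe   (g→h between vowels (before a back vowel))
  hohuwe → hohowe   (u→o after a consonant, before a consonant other than r, m, n, p, b, f, v)
So the Ansol cognate is 'hohowe'.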